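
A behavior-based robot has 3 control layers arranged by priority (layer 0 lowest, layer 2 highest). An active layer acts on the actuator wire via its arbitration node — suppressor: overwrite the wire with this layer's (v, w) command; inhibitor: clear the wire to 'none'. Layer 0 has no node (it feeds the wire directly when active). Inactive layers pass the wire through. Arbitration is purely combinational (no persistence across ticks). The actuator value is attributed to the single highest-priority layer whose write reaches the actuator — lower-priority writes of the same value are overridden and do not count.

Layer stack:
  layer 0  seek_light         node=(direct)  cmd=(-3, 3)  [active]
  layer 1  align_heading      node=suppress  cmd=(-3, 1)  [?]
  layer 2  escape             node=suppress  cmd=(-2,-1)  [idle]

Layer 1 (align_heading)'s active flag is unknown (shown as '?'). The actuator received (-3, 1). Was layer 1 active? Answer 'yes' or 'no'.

yes

If layer 1 is active=yes:
  actuator would be (-3, 1)
If layer 1 is active=no:
  actuator would be (-3, 3)
Observed (-3, 1), so layer 1 was active.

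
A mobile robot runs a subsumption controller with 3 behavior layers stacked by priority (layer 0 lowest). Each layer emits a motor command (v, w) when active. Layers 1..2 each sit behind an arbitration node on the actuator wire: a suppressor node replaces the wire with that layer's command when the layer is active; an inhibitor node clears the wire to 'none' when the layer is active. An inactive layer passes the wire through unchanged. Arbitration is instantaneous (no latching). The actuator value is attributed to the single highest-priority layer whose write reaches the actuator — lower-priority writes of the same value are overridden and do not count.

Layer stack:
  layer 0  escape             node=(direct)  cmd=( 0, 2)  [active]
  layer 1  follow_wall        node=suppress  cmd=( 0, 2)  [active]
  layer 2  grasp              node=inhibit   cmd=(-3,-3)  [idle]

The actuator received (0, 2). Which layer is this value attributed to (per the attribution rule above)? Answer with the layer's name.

L0 escape: active, feeds wire = (0, 2)
L1 follow_wall: active, suppressor → wire = (0, 2)
L2 grasp: idle → wire stays (0, 2)
actuator = (0, 2)
last writer: layer 1 = follow_wall

follow_wall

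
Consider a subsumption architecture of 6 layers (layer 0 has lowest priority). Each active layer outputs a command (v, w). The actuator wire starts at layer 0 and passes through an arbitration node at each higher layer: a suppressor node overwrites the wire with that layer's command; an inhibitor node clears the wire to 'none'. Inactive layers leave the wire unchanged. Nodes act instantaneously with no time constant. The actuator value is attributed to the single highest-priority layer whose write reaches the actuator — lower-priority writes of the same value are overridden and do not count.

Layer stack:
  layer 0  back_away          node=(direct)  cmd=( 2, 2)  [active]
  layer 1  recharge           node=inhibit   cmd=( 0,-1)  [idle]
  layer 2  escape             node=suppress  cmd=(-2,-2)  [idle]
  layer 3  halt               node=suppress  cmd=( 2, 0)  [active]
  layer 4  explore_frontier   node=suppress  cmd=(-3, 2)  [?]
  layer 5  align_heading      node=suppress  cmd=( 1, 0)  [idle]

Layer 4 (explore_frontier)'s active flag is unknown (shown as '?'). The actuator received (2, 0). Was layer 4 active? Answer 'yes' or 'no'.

no

If layer 4 is active=yes:
  actuator would be (-3, 2)
If layer 4 is active=no:
  actuator would be (2, 0)
Observed (2, 0), so layer 4 was idle.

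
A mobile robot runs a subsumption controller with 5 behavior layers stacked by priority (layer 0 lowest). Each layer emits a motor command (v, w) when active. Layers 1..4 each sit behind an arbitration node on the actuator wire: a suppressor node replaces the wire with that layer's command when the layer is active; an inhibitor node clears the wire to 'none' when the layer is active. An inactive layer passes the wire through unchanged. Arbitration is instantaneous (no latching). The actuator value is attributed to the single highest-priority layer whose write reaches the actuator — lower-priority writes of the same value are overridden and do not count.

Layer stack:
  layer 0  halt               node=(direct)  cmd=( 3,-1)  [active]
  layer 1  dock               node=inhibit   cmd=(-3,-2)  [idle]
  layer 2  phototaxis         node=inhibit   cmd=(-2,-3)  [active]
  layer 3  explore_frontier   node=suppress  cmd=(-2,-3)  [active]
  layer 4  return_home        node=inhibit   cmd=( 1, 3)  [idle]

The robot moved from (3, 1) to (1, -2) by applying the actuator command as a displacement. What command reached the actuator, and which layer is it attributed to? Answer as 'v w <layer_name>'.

displacement = (1, -2) − (3, 1) = (-2, -3)
layer 0 (halt) active — direct: (3, -1)
layer 1 (dock) idle — unchanged: (3, -1)
layer 2 (phototaxis) active — inhibits: none
layer 3 (explore_frontier) active — suppresses: (-2, -3)
layer 4 (return_home) idle — unchanged: (-2, -3)
→ actuator (-2, -3) — from layer 3 (explore_frontier)

-2 -3 explore_frontier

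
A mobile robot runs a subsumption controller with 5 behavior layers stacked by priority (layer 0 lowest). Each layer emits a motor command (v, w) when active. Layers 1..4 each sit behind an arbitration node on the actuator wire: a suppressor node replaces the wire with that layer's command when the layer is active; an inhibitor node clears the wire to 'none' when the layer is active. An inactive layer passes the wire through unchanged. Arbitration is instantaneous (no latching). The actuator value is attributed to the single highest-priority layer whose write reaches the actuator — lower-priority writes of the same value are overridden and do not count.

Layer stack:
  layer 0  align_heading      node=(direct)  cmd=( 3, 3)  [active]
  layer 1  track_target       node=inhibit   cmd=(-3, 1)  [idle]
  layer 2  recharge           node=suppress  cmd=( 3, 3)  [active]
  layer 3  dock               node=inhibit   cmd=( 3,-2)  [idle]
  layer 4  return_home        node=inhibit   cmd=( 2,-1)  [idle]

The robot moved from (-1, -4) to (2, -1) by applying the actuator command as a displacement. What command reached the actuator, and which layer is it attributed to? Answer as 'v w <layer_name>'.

displacement = (2, -1) − (-1, -4) = (3, 3)
[0] align_heading on; wire := (3, 3)
[1] track_target off; pass (3, 3)
[2] recharge on (suppress); wire := (3, 3)
[3] dock off; pass (3, 3)
[4] return_home off; pass (3, 3)
output (3, 3) — from layer 2 (recharge)

3 3 recharge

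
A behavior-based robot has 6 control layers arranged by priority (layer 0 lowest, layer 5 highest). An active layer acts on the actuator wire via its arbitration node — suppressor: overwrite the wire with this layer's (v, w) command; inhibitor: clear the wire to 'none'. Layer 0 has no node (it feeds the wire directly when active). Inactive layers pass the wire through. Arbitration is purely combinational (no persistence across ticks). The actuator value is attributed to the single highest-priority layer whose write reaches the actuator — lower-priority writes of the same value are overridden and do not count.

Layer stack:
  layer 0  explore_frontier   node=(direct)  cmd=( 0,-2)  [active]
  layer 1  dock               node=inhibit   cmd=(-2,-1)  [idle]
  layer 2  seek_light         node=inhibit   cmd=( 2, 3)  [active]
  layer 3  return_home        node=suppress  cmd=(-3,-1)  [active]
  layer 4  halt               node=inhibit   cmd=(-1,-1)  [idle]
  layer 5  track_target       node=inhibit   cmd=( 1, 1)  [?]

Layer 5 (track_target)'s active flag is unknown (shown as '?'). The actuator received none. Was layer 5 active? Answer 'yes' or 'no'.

yes

If layer 5 is active=yes:
  actuator would be none
If layer 5 is active=no:
  actuator would be (-3, -1)
Observed none, so layer 5 was active.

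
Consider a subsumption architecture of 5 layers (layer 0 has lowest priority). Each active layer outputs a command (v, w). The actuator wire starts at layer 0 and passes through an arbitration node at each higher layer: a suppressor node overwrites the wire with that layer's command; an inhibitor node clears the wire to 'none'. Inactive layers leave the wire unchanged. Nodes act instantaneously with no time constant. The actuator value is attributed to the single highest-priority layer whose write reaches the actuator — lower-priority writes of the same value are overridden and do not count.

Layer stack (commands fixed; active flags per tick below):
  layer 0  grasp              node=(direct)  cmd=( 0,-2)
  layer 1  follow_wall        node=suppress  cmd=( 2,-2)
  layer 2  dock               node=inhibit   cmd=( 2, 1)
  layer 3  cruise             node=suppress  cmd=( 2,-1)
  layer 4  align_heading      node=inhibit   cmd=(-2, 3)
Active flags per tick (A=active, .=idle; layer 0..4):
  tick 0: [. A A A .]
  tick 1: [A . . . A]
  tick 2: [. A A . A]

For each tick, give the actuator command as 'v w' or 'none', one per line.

2 -1
none
none

tick 0:
  layer 0 (grasp) idle — none
  layer 1 (follow_wall) active — suppresses: (2, -2)
  layer 2 (dock) active — inhibits: none
  layer 3 (cruise) active — suppresses: (2, -1)
  layer 4 (align_heading) idle — unchanged: (2, -1)
  → actuator (2, -1)
tick 1:
  layer 0 (grasp) active — direct: (0, -2)
  layer 1 (follow_wall) idle — unchanged: (0, -2)
  layer 2 (dock) idle — unchanged: (0, -2)
  layer 3 (cruise) idle — unchanged: (0, -2)
  layer 4 (align_heading) active — inhibits: none
  → actuator none
tick 2:
  layer 0 (grasp) idle — none
  layer 1 (follow_wall) active — suppresses: (2, -2)
  layer 2 (dock) active — inhibits: none
  layer 3 (cruise) idle — unchanged: none
  layer 4 (align_heading) active — inhibits: none
  → actuator none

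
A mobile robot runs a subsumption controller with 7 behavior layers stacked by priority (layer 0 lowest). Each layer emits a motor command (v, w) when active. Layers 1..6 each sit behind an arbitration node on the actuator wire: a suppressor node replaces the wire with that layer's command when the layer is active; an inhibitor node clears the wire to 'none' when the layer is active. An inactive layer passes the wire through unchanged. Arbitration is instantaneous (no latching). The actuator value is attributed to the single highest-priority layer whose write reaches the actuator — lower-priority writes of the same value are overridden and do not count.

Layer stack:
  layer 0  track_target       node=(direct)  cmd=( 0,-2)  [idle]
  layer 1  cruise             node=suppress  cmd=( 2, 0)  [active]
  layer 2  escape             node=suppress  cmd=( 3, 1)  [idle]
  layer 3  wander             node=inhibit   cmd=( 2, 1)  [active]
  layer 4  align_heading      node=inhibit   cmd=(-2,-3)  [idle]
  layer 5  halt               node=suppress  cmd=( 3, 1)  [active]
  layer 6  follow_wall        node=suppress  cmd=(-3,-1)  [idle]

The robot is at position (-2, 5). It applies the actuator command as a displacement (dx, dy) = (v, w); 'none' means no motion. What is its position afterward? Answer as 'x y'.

layer 0 (track_target) idle — none
layer 1 (cruise) active — suppresses: (2, 0)
layer 2 (escape) idle — unchanged: (2, 0)
layer 3 (wander) active — inhibits: none
layer 4 (align_heading) idle — unchanged: none
layer 5 (halt) active — suppresses: (3, 1)
layer 6 (follow_wall) idle — unchanged: (3, 1)
→ actuator (3, 1)
position: (-2, 5) + (3, 1) = (1, 6)

1 6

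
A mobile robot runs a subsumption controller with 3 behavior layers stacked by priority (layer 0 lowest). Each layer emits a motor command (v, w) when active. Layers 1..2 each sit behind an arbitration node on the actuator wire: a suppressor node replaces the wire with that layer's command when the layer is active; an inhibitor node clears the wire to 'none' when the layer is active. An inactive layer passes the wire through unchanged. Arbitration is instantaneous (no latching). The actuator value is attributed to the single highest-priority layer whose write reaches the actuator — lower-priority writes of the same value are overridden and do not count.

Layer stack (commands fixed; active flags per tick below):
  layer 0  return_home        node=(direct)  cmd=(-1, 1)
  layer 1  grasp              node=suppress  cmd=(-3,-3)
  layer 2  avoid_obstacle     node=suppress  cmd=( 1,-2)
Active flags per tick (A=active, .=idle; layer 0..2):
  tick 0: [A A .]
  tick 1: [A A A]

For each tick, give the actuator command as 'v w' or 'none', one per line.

-3 -3
1 -2

tick 0:
  [0] return_home on; wire := (-1, 1)
  [1] grasp on (suppress); wire := (-3, -3)
  [2] avoid_obstacle off; pass (-3, -3)
  output (-3, -3)
tick 1:
  [0] return_home on; wire := (-1, 1)
  [1] grasp on (suppress); wire := (-3, -3)
  [2] avoid_obstacle on (suppress); wire := (1, -2)
  output (1, -2)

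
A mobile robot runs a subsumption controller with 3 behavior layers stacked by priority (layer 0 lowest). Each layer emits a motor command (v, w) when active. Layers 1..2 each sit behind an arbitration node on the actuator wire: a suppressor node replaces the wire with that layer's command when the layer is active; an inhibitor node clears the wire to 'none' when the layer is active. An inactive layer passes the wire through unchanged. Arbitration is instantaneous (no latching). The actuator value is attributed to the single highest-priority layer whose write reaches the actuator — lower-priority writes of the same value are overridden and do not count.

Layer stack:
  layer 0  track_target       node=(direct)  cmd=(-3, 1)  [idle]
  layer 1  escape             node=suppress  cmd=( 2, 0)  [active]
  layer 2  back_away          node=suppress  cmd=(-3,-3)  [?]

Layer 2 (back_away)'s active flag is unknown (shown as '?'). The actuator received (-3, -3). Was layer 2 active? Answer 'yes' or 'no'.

yes

If layer 2 is active=yes:
  actuator would be (-3, -3)
If layer 2 is active=no:
  actuator would be (2, 0)
Observed (-3, -3), so layer 2 was active.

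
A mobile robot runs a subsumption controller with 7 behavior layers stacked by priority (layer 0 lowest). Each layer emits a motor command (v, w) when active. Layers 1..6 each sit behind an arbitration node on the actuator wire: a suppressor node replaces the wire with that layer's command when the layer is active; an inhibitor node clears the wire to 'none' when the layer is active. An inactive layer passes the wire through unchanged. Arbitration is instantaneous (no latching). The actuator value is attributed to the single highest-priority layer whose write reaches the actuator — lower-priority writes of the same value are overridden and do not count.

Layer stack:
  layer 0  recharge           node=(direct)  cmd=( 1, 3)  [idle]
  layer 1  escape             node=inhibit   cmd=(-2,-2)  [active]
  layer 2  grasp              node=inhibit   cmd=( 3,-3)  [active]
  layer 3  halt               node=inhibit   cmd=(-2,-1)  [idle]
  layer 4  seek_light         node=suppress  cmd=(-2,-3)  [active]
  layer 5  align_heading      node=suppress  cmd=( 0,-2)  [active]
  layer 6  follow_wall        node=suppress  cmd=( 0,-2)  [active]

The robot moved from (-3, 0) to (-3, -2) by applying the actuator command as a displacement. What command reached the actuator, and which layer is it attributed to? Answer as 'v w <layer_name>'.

0 -2 follow_wall

displacement = (-3, -2) − (-3, 0) = (0, -2)
[0] recharge off; wire := none
[1] escape on (inhibit); wire := none
[2] grasp on (inhibit); wire := none
[3] halt off; pass none
[4] seek_light on (suppress); wire := (-2, -3)
[5] align_heading on (suppress); wire := (0, -2)
[6] follow_wall on (suppress); wire := (0, -2)
output (0, -2) — from layer 6 (follow_wall)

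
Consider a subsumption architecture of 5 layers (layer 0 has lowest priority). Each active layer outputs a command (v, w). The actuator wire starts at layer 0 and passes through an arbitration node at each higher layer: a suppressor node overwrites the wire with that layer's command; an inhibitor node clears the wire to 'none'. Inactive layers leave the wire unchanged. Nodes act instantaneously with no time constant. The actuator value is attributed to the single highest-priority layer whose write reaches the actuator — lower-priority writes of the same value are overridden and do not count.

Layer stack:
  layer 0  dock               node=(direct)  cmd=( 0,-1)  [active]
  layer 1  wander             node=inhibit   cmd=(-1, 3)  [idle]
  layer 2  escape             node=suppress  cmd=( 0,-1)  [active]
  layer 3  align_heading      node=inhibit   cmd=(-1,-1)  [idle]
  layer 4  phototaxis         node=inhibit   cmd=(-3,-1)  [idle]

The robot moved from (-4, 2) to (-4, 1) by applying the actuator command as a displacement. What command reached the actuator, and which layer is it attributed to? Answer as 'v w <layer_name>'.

displacement = (-4, 1) − (-4, 2) = (0, -1)
layer 0 (dock) active — direct: (0, -1)
layer 1 (wander) idle — unchanged: (0, -1)
layer 2 (escape) active — suppresses: (0, -1)
layer 3 (align_heading) idle — unchanged: (0, -1)
layer 4 (phototaxis) idle — unchanged: (0, -1)
→ actuator (0, -1) — from layer 2 (escape)

0 -1 escape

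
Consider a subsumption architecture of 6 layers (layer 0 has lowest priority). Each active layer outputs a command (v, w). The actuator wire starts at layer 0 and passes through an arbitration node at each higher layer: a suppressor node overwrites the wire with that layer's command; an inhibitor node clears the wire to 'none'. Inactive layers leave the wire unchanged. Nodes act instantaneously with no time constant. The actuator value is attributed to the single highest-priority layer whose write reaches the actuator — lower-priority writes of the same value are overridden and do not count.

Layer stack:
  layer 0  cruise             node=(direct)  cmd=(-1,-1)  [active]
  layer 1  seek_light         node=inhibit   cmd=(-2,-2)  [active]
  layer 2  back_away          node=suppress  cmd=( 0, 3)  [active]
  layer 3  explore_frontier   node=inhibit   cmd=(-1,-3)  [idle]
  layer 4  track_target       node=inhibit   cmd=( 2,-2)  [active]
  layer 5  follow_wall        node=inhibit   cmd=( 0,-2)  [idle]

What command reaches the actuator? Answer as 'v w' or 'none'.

[0] cruise on; wire := (-1, -1)
[1] seek_light on (inhibit); wire := none
[2] back_away on (suppress); wire := (0, 3)
[3] explore_frontier off; pass (0, 3)
[4] track_target on (inhibit); wire := none
[5] follow_wall off; pass none
output none

none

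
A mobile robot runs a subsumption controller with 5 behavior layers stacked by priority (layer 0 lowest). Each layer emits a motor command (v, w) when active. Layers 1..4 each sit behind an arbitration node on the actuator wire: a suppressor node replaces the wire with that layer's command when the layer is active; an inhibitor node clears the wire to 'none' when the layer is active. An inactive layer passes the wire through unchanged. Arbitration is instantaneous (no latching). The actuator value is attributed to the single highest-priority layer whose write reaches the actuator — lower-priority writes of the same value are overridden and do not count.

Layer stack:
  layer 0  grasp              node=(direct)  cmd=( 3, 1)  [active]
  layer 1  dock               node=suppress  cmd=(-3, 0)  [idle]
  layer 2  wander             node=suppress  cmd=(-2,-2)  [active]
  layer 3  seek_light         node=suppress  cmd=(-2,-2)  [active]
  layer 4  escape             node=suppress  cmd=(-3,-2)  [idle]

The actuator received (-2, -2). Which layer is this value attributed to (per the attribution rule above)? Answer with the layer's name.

L0 grasp: active, feeds wire = (3, 1)
L1 dock: idle → wire stays (3, 1)
L2 wander: active, suppressor → wire = (-2, -2)
L3 seek_light: active, suppressor → wire = (-2, -2)
L4 escape: idle → wire stays (-2, -2)
actuator = (-2, -2)
last writer: layer 3 = seek_light

seek_light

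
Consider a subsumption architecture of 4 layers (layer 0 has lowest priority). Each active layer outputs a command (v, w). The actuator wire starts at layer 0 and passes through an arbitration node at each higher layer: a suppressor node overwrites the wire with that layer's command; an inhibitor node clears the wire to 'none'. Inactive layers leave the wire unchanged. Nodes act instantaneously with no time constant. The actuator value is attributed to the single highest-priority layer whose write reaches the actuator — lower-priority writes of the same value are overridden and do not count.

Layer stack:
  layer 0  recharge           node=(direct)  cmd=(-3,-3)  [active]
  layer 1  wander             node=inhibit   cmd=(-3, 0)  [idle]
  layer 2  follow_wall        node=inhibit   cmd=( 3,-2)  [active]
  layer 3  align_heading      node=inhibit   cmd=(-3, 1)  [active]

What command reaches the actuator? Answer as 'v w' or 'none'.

none

layer 0 (recharge) active — direct: (-3, -3)
layer 1 (wander) idle — unchanged: (-3, -3)
layer 2 (follow_wall) active — inhibits: none
layer 3 (align_heading) active — inhibits: none
→ actuator none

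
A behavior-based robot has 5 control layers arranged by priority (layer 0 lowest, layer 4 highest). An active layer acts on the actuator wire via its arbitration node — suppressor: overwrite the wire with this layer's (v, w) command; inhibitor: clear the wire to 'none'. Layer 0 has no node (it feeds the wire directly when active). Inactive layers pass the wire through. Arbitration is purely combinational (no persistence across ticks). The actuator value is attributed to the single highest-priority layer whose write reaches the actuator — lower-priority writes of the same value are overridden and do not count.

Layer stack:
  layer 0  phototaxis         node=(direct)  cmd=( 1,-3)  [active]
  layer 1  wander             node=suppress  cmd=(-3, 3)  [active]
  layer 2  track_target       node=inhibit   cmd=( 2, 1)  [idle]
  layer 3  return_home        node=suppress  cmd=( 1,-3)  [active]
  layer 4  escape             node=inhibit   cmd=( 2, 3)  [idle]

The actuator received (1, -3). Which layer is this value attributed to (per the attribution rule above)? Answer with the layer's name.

L0 phototaxis: active, feeds wire = (1, -3)
L1 wander: active, suppressor → wire = (-3, 3)
L2 track_target: idle → wire stays (-3, 3)
L3 return_home: active, suppressor → wire = (1, -3)
L4 escape: idle → wire stays (1, -3)
actuator = (1, -3)
last writer: layer 3 = return_home

return_home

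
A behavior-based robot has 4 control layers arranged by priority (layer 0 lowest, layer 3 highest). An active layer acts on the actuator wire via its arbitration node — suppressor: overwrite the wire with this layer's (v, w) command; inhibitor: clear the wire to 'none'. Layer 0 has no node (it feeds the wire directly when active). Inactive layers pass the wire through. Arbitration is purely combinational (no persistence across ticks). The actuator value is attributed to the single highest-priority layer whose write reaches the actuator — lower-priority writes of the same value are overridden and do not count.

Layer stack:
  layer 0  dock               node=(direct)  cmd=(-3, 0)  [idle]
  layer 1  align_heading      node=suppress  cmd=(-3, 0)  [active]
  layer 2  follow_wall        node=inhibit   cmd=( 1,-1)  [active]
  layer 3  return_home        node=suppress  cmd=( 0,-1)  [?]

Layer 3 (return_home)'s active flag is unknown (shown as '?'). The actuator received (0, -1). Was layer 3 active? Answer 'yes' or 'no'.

If layer 3 is active=yes:
  actuator would be (0, -1)
If layer 3 is active=no:
  actuator would be none
Observed (0, -1), so layer 3 was active.

yes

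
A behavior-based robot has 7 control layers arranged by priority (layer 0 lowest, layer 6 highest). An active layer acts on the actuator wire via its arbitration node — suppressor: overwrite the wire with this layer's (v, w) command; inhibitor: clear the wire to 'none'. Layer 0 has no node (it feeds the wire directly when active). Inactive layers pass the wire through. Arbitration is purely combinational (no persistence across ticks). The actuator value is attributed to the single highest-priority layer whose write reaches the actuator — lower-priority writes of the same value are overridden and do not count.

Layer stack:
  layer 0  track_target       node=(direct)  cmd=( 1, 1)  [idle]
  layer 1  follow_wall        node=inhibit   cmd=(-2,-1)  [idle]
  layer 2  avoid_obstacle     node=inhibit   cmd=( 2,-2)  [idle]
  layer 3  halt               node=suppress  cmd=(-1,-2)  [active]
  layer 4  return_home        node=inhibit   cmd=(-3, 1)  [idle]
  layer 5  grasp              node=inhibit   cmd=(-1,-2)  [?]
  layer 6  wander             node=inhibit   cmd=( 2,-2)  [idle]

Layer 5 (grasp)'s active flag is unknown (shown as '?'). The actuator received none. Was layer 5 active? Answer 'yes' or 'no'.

yes

If layer 5 is active=yes:
  actuator would be none
If layer 5 is active=no:
  actuator would be (-1, -2)
Observed none, so layer 5 was active.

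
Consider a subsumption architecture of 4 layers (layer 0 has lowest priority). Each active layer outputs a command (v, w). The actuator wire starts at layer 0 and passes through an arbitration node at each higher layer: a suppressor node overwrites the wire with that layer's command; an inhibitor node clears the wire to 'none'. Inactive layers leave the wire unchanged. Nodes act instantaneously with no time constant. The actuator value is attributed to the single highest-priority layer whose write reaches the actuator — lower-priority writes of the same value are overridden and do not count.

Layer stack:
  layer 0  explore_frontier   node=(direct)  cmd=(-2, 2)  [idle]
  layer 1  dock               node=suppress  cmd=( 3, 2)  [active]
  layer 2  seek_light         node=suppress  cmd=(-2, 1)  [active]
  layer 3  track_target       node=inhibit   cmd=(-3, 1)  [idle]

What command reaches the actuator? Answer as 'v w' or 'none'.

layer 0 (explore_frontier) idle — none
layer 1 (dock) active — suppresses: (3, 2)
layer 2 (seek_light) active — suppresses: (-2, 1)
layer 3 (track_target) idle — unchanged: (-2, 1)
→ actuator (-2, 1)

-2 1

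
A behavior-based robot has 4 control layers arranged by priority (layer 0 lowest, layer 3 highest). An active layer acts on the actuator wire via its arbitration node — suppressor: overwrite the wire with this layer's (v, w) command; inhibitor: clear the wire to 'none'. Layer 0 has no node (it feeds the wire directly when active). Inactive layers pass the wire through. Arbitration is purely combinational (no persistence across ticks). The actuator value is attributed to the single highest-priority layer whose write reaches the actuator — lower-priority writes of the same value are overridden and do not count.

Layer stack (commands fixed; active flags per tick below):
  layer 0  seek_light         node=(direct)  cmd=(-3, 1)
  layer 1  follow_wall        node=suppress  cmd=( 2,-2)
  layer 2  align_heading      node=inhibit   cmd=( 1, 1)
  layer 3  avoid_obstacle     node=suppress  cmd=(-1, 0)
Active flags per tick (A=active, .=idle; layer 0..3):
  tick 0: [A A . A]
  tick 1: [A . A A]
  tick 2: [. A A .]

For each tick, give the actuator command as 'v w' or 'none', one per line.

-1 0
-1 0
none

tick 0:
  layer 0 (seek_light) active — direct: (-3, 1)
  layer 1 (follow_wall) active — suppresses: (2, -2)
  layer 2 (align_heading) idle — unchanged: (2, -2)
  layer 3 (avoid_obstacle) active — suppresses: (-1, 0)
  → actuator (-1, 0)
tick 1:
  layer 0 (seek_light) active — direct: (-3, 1)
  layer 1 (follow_wall) idle — unchanged: (-3, 1)
  layer 2 (align_heading) active — inhibits: none
  layer 3 (avoid_obstacle) active — suppresses: (-1, 0)
  → actuator (-1, 0)
tick 2:
  layer 0 (seek_light) idle — none
  layer 1 (follow_wall) active — suppresses: (2, -2)
  layer 2 (align_heading) active — inhibits: none
  layer 3 (avoid_obstacle) idle — unchanged: none
  → actuator none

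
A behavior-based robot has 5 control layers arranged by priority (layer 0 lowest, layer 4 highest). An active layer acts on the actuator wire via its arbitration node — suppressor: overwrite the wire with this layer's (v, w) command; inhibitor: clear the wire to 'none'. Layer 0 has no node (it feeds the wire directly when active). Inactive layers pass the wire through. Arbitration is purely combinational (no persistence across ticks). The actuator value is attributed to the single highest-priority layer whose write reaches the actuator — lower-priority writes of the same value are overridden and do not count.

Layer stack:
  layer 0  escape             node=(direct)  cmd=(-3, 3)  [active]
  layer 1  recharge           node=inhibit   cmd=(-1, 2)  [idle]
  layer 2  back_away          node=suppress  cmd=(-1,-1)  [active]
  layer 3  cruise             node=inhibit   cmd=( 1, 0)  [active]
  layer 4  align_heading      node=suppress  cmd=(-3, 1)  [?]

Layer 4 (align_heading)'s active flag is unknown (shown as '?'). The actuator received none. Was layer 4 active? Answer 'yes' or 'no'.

If layer 4 is active=yes:
  actuator would be (-3, 1)
If layer 4 is active=no:
  actuator would be none
Observed none, so layer 4 was idle.

no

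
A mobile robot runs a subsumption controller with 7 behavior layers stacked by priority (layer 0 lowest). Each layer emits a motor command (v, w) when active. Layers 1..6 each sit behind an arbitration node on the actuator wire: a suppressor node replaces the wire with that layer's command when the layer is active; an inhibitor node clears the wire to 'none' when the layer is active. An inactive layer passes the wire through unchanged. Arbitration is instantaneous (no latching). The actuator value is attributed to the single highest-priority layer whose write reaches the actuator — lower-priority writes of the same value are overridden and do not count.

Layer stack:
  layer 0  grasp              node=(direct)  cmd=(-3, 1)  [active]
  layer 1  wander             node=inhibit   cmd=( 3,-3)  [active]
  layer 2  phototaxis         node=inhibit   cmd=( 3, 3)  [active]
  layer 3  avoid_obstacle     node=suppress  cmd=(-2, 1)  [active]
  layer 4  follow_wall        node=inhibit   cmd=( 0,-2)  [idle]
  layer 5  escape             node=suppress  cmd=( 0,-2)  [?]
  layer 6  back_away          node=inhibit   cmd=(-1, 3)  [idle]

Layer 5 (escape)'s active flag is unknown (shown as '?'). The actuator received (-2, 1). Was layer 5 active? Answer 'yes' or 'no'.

no

If layer 5 is active=yes:
  actuator would be (0, -2)
If layer 5 is active=no:
  actuator would be (-2, 1)
Observed (-2, 1), so layer 5 was idle.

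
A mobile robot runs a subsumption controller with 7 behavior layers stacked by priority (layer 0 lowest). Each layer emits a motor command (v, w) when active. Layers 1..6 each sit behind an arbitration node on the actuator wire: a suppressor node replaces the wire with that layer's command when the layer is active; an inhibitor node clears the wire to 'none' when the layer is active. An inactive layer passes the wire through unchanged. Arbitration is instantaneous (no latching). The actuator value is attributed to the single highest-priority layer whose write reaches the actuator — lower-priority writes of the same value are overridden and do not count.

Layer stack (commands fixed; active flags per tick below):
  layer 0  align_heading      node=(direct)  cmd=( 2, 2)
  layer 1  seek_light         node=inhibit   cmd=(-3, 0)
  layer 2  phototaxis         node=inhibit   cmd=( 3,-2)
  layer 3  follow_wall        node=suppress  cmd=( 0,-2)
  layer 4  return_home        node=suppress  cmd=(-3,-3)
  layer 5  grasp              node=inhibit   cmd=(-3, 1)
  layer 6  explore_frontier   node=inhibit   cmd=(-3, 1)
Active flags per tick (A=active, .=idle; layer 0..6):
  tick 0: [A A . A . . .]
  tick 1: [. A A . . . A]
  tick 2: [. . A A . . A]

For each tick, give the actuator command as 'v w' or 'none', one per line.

0 -2
none
none

tick 0:
  layer 0 (align_heading) active — direct: (2, 2)
  layer 1 (seek_light) active — inhibits: none
  layer 2 (phototaxis) idle — unchanged: none
  layer 3 (follow_wall) active — suppresses: (0, -2)
  layer 4 (return_home) idle — unchanged: (0, -2)
  layer 5 (grasp) idle — unchanged: (0, -2)
  layer 6 (explore_frontier) idle — unchanged: (0, -2)
  → actuator (0, -2)
tick 1:
  layer 0 (align_heading) idle — none
  layer 1 (seek_light) active — inhibits: none
  layer 2 (phototaxis) active — inhibits: none
  layer 3 (follow_wall) idle — unchanged: none
  layer 4 (return_home) idle — unchanged: none
  layer 5 (grasp) idle — unchanged: none
  layer 6 (explore_frontier) active — inhibits: none
  → actuator none
tick 2:
  layer 0 (align_heading) idle — none
  layer 1 (seek_light) idle — unchanged: none
  layer 2 (phototaxis) active — inhibits: none
  layer 3 (follow_wall) active — suppresses: (0, -2)
  layer 4 (return_home) idle — unchanged: (0, -2)
  layer 5 (grasp) idle — unchanged: (0, -2)
  layer 6 (explore_frontier) active — inhibits: none
  → actuator none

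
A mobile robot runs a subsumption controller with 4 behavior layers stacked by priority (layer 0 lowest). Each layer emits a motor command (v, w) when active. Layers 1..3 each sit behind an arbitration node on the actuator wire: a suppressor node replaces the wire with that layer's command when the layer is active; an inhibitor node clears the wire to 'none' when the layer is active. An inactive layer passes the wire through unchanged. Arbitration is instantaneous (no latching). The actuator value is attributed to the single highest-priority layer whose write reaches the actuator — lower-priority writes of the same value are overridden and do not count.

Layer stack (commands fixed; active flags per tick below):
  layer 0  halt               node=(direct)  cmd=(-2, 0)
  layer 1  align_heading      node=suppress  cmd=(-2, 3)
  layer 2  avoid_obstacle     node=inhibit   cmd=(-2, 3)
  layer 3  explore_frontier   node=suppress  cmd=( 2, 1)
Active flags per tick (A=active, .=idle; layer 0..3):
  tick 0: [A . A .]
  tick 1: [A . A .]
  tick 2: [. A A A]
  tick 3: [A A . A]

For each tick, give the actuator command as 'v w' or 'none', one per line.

tick 0:
  layer 0 (halt) active — direct: (-2, 0)
  layer 1 (align_heading) idle — unchanged: (-2, 0)
  layer 2 (avoid_obstacle) active — inhibits: none
  layer 3 (explore_frontier) idle — unchanged: none
  → actuator none
tick 1:
  layer 0 (halt) active — direct: (-2, 0)
  layer 1 (align_heading) idle — unchanged: (-2, 0)
  layer 2 (avoid_obstacle) active — inhibits: none
  layer 3 (explore_frontier) idle — unchanged: none
  → actuator none
tick 2:
  layer 0 (halt) idle — none
  layer 1 (align_heading) active — suppresses: (-2, 3)
  layer 2 (avoid_obstacle) active — inhibits: none
  layer 3 (explore_frontier) active — suppresses: (2, 1)
  → actuator (2, 1)
tick 3:
  layer 0 (halt) active — direct: (-2, 0)
  layer 1 (align_heading) active — suppresses: (-2, 3)
  layer 2 (avoid_obstacle) idle — unchanged: (-2, 3)
  layer 3 (explore_frontier) active — suppresses: (2, 1)
  → actuator (2, 1)

none
none
2 1
2 1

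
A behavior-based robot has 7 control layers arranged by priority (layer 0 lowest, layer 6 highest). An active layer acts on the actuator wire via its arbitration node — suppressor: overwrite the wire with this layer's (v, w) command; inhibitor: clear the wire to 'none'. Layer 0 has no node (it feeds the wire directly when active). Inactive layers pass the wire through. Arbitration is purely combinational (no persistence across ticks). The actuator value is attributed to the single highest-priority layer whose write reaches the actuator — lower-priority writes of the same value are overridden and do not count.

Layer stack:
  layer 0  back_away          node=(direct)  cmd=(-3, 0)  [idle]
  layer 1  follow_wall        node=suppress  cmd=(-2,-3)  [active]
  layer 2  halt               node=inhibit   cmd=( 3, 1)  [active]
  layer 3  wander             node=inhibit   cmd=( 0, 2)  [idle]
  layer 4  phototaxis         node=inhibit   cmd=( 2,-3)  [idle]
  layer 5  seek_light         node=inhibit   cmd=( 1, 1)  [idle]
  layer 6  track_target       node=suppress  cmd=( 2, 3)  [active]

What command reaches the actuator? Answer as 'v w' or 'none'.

2 3

L0 back_away: idle → wire = none
L1 follow_wall: active, suppressor → wire = (-2, -3)
L2 halt: active, inhibitor → wire = none
L3 wander: idle → wire stays none
L4 phototaxis: idle → wire stays none
L5 seek_light: idle → wire stays none
L6 track_target: active, suppressor → wire = (2, 3)
actuator = (2, 3)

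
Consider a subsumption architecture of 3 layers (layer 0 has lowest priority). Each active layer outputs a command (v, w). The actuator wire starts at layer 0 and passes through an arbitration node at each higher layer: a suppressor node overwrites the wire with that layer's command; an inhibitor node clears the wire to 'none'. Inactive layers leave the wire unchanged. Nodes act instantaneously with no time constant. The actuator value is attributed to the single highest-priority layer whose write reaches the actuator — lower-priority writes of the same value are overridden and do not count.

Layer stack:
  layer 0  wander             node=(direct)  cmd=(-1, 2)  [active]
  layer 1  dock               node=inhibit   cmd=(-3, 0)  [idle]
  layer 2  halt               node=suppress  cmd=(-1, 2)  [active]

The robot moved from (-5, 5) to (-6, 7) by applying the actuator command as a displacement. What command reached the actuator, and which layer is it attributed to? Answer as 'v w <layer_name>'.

displacement = (-6, 7) − (-5, 5) = (-1, 2)
[0] wander on; wire := (-1, 2)
[1] dock off; pass (-1, 2)
[2] halt on (suppress); wire := (-1, 2)
output (-1, 2) — from layer 2 (halt)

-1 2 halt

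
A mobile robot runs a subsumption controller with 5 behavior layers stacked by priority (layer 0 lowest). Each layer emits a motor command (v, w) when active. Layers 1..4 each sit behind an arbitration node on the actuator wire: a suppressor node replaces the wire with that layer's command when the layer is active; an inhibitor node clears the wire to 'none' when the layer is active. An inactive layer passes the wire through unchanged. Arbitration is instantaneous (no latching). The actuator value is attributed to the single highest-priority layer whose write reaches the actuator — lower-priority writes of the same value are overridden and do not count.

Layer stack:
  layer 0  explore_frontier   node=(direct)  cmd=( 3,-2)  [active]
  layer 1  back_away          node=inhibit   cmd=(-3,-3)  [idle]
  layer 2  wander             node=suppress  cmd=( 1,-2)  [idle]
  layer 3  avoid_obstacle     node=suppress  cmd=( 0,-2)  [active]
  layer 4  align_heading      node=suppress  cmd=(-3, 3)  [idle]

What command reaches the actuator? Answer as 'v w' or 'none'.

0 -2

L0 explore_frontier: active, feeds wire = (3, -2)
L1 back_away: idle → wire stays (3, -2)
L2 wander: idle → wire stays (3, -2)
L3 avoid_obstacle: active, suppressor → wire = (0, -2)
L4 align_heading: idle → wire stays (0, -2)
actuator = (0, -2)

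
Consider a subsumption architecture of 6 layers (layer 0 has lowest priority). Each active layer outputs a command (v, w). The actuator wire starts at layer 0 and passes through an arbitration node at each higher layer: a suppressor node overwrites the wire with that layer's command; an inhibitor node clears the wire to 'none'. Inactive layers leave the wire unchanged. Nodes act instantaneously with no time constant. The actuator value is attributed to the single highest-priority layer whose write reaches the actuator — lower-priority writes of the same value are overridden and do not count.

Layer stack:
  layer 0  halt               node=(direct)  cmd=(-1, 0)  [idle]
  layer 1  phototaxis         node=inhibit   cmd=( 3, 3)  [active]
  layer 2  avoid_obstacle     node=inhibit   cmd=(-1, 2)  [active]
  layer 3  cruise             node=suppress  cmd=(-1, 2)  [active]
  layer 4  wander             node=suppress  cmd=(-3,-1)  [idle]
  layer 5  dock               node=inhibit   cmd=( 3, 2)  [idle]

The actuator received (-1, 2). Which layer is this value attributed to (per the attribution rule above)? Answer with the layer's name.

L0 halt: idle → wire = none
L1 phototaxis: active, inhibitor → wire = none
L2 avoid_obstacle: active, inhibitor → wire = none
L3 cruise: active, suppressor → wire = (-1, 2)
L4 wander: idle → wire stays (-1, 2)
L5 dock: idle → wire stays (-1, 2)
actuator = (-1, 2)
last writer: layer 3 = cruise

cruise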